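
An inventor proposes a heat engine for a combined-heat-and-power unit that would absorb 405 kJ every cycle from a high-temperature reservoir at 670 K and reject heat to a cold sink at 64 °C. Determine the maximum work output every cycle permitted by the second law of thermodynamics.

T_C = 64 °C → 64 + 273.15 = 337.15 K.
By the Carnot theorem, η_max = 1 − T_C/T_H = 1 − 337.15/670.00 = 0.4968.
W_max = η_max · Q_H = 0.4968 × 405 = 201 kJ.

W_max ≈ 201 kJ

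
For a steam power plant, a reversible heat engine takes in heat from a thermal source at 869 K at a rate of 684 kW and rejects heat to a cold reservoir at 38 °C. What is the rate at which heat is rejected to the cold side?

T_C = 38 °C → 38 + 273.15 = 311.15 K.
η_rev = 1 − T_C/T_H = 1 − 311.15/869.00 = 0.6419.
For a reversible cycle Q_C/Q_H = T_C/T_H, so Q_C = 684 × 311.15/869.00 = 244.9 kW.

Q̇_C ≈ 244.9 kW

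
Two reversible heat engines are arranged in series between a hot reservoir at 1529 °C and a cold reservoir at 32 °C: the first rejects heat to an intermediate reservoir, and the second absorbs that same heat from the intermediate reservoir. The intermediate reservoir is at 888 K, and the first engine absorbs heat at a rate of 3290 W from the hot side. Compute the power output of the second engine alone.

Ẇ₂ ≈ 1060 W

T_H = 1529 °C → 1529 + 273.15 = 1802.15 K.
T_C = 32 °C → 32 + 273.15 = 305.15 K.
Heat entering the second stage: Q_m = Q_H·(T_m/T_H) = 3290 × 888.00/1802.15 = 1620 W.
Second-stage efficiency η₂ = 1 − T_C/T_m = 1 − 305.15/888.00 = 0.6564, so W₂ = η₂·Q_m = 1060 W.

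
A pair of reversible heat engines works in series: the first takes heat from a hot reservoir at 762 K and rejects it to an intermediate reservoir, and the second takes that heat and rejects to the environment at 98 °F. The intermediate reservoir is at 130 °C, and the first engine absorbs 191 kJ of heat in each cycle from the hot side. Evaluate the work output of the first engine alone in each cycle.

W₁ ≈ 89.9 kJ

T_C = 98 °F → (98 − 32) × 5/9 = 36.67 °C = 309.82 K.
T_m = 130 °C → 130 + 273.15 = 403.15 K.
First-stage efficiency η₁ = 1 − T_m/T_H = 1 − 403.15/762.00 = 0.4709.
W₁ = η₁·Q_H = 0.4709 × 191 = 89.9 kJ.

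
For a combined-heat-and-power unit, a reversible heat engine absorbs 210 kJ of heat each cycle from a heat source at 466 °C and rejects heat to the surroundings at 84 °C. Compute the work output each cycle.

W ≈ 108.5 kJ

T_H = 466 °C → 466 + 273.15 = 739.15 K.
T_C = 84 °C → 84 + 273.15 = 357.15 K.
The Carnot efficiency is η = 1 − T_C/T_H = 1 − 357.15/739.15 = 0.5168.
W = η·Q_H = 0.5168 × 210 = 108.5 kJ.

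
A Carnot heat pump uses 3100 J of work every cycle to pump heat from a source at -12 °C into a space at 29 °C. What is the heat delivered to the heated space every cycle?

Q_H ≈ 22800 J

T_H = 29 °C → 29 + 273.15 = 302.15 K.
T_C = -12 °C → -12 + 273.15 = 261.15 K.
For a reversible heat pump, COP_HP = T_H/(T_H − T_C) = 302.15/41.00 = 7.3695.
Q_H = COP_HP · W = 7.3695 × 3100 = 22800 J.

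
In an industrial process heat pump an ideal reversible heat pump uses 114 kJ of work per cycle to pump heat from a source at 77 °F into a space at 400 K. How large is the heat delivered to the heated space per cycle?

Q_H ≈ 448 kJ

T_C = 77 °F → (77 − 32) × 5/9 = 25.00 °C = 298.15 K.
For a reversible heat pump, COP_HP = T_H/(T_H − T_C) = 400.00/101.85 = 3.9273.
Q_H = COP_HP · W = 3.9273 × 114 = 448 kJ.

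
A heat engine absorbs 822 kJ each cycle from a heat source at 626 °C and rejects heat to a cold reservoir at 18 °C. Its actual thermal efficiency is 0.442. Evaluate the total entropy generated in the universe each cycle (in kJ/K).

ΔS_univ ≈ 0.6612 kJ/K

T_H = 626 °C → 626 + 273.15 = 899.15 K.
T_C = 18 °C → 18 + 273.15 = 291.15 K.
W = η·Q_H = 0.442 × 822 = 363.3 kJ, so Q_C = Q_H − W = 458.7 kJ.
Entropy balance on the reservoirs: −Q_H/T_H = -0.9142 kJ/K, +Q_C/T_C = 1.575 kJ/K.
ΔS_univ = −Q_H/T_H + Q_C/T_C = 0.6612 kJ/K (> 0, since η = 0.442 < η_Carnot = 0.676).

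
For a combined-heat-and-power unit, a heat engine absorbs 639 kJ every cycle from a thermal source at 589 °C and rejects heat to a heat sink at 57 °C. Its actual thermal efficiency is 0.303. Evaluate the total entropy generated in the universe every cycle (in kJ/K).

T_H = 589 °C → 589 + 273.15 = 862.15 K.
T_C = 57 °C → 57 + 273.15 = 330.15 K.
W = η·Q_H = 0.303 × 639 = 193.6 kJ, so Q_C = Q_H − W = 445.4 kJ.
Reservoir entropy changes: ΔS_H = −Q_H/T_H = −639/862.15 = -0.7412 kJ/K and ΔS_C = +Q_C/T_C = 445.4/330.15 = 1.349 kJ/K.
ΔS_univ = −Q_H/T_H + Q_C/T_C = 0.608 kJ/K (> 0, since η = 0.303 < η_Carnot = 0.617).

ΔS_univ ≈ 0.608 kJ/K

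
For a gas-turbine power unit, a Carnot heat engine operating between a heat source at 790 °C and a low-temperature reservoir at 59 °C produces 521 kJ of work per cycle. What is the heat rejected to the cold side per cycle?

Q_C ≈ 236.7 kJ

T_H = 790 °C → 790 + 273.15 = 1063.15 K.
T_C = 59 °C → 59 + 273.15 = 332.15 K.
η_rev = 1 − T_C/T_H = 1 − 332.15/1063.15 = 0.6876.
Since Q_C/Q_H = T_C/T_H and Q_H = W/η, Q_C = W·T_C/(T_H − T_C) = 521 × 332.15/731.00 = 236.7 kJ.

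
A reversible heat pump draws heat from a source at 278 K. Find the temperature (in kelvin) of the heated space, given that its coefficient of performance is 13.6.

T_H ≈ 300 K

COP_HP = T_H/(T_H − T_C) ⇒ T_H = T_C·COP_HP/(COP_HP − 1) = 278.00 × 13.6/(13.6 − 1) = 300 K.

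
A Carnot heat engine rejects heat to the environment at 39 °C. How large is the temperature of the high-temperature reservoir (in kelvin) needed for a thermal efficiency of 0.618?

T_C = 39 °C → 39 + 273.15 = 312.15 K.
From η = 1 − T_C/T_H, solving for T_H gives T_H = T_C/(1 − η) = 312.15/(1 − 0.618) = 817.1 K.

T_H ≈ 817.1 K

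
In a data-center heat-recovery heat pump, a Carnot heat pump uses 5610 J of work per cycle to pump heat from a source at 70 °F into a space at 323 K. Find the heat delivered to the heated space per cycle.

T_C = 70 °F → (70 − 32) × 5/9 = 21.11 °C = 294.26 K.
Reversible heating COP: COP_HP = T_H/(T_H − T_C) = 323.00/28.74 = 11.2391.
Q_H = COP_HP · W = 11.2391 × 5610 = 63050 J.

Q_H ≈ 63050 J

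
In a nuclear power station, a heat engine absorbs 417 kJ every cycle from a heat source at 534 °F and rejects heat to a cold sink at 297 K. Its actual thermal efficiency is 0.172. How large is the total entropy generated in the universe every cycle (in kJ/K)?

T_H = 534 °F → (534 − 32) × 5/9 = 278.89 °C = 552.04 K.
W = η·Q_H = 0.172 × 417 = 71.72 kJ, so Q_C = Q_H − W = 345.3 kJ.
The hot reservoir loses entropy Q_H/T_H = 417/552.04 = 0.7554 kJ/K; the cold reservoir gains Q_C/T_C = 345.3/297.00 = 1.163 kJ/K.
ΔS_univ = −Q_H/T_H + Q_C/T_C = 0.407 kJ/K (> 0, since η = 0.172 < η_Carnot = 0.462).

ΔS_univ ≈ 0.407 kJ/K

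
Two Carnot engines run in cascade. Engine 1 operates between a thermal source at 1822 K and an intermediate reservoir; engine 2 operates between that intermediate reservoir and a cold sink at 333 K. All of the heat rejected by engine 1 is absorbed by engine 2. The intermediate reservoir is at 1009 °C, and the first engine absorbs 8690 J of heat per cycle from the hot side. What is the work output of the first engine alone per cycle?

T_m = 1009 °C → 1009 + 273.15 = 1282.15 K.
First-stage efficiency η₁ = 1 − T_m/T_H = 1 − 1282.15/1822.00 = 0.2963.
W₁ = η₁·Q_H = 0.2963 × 8690 = 2570 J.

W₁ ≈ 2570 J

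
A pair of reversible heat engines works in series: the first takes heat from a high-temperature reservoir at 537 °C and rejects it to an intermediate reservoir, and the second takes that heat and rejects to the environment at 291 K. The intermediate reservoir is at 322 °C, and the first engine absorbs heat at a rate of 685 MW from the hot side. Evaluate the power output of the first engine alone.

T_H = 537 °C → 537 + 273.15 = 810.15 K.
T_m = 322 °C → 322 + 273.15 = 595.15 K.
First-stage efficiency η₁ = 1 − T_m/T_H = 1 − 595.15/810.15 = 0.2654.
W₁ = η₁·Q_H = 0.2654 × 685 = 182 MW.

Ẇ₁ ≈ 182 MW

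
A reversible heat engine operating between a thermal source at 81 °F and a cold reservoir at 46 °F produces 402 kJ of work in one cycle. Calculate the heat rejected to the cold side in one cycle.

T_H = 81 °F → (81 − 32) × 5/9 = 27.22 °C = 300.37 K.
T_C = 46 °F → (46 − 32) × 5/9 = 7.78 °C = 280.93 K.
Carnot efficiency: η = 1 − T_C/T_H = 1 − 280.93/300.37 = 0.0647.
Since Q_C/Q_H = T_C/T_H and Q_H = W/η, Q_C = W·T_C/(T_H − T_C) = 402 × 280.93/19.44 = 5808 kJ.

Q_C ≈ 5808 kJ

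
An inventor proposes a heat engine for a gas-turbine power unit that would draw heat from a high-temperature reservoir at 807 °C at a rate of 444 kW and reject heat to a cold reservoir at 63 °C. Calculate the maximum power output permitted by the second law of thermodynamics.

Ẇ_max ≈ 306 kW

T_H = 807 °C → 807 + 273.15 = 1080.15 K.
T_C = 63 °C → 63 + 273.15 = 336.15 K.
No engine can exceed the Carnot limit: η_max = 1 − T_C/T_H = 1 − 336.15/1080.15 = 0.6888.
W_max = η_max · Q_H = 0.6888 × 444 = 306 kW.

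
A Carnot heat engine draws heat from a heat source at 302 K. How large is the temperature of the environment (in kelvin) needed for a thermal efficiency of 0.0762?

From η = 1 − T_C/T_H, T_C = T_H·(1 − η) = 302.00 × (1 − 0.0762) = 279 K.

T_C ≈ 279 K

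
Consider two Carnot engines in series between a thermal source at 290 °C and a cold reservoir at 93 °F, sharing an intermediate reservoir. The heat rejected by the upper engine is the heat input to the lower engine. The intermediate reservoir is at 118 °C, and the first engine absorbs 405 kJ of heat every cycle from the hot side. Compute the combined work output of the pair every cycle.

T_H = 290 °C → 290 + 273.15 = 563.15 K.
T_C = 93 °F → (93 − 32) × 5/9 = 33.89 °C = 307.04 K.
Two reversible stages in series are equivalent to a single Carnot engine between T_H and T_C, so η_total = 1 − T_C/T_H = 1 − 307.04/563.15 = 0.4548.
W_total = η_total · Q_H = 0.4548 × 405 = 184 kJ.

W_total ≈ 184 kJ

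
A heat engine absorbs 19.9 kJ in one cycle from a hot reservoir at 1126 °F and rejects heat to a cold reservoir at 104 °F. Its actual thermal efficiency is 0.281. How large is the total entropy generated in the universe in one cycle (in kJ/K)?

ΔS_univ ≈ 0.0231 kJ/K

T_H = 1126 °F → (1126 − 32) × 5/9 = 607.78 °C = 880.93 K.
T_C = 104 °F → (104 − 32) × 5/9 = 40.00 °C = 313.15 K.
W = η·Q_H = 0.281 × 19.9 = 5.592 kJ, so Q_C = Q_H − W = 14.31 kJ.
The hot reservoir loses entropy Q_H/T_H = 19.9/880.93 = 0.02259 kJ/K; the cold reservoir gains Q_C/T_C = 14.31/313.15 = 0.04569 kJ/K.
ΔS_univ = −Q_H/T_H + Q_C/T_C = 0.0231 kJ/K (> 0, since η = 0.281 < η_Carnot = 0.645).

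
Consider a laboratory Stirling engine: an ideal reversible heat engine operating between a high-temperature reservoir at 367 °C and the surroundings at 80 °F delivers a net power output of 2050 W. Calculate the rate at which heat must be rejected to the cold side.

T_H = 367 °C → 367 + 273.15 = 640.15 K.
T_C = 80 °F → (80 − 32) × 5/9 = 26.67 °C = 299.82 K.
Carnot efficiency: η = 1 − T_C/T_H = 1 − 299.82/640.15 = 0.5316.
Since Q_C/Q_H = T_C/T_H and Q_H = W/η, Q_C = W·T_C/(T_H − T_C) = 2050 × 299.82/340.33 = 1810 W.

Q̇_C ≈ 1810 W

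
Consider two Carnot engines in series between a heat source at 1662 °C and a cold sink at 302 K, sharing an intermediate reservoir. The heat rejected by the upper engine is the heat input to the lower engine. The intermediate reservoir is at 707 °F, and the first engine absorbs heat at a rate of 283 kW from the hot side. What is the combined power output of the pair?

Ẇ_total ≈ 239 kW

T_H = 1662 °C → 1662 + 273.15 = 1935.15 K.
Two reversible stages in series are equivalent to a single Carnot engine between T_H and T_C, so η_total = 1 − T_C/T_H = 1 − 302.00/1935.15 = 0.8439.
W_total = η_total · Q_H = 0.8439 × 283 = 239 kW.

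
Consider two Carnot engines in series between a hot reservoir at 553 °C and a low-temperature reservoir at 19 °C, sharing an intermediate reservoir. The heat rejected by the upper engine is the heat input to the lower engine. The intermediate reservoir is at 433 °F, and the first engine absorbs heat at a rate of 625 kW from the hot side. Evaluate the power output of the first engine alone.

Ẇ₁ ≈ 250 kW

T_H = 553 °C → 553 + 273.15 = 826.15 K.
T_C = 19 °C → 19 + 273.15 = 292.15 K.
T_m = 433 °F → (433 − 32) × 5/9 = 222.78 °C = 495.93 K.
First-stage efficiency η₁ = 1 − T_m/T_H = 1 − 495.93/826.15 = 0.3997.
W₁ = η₁·Q_H = 0.3997 × 625 = 250 kW.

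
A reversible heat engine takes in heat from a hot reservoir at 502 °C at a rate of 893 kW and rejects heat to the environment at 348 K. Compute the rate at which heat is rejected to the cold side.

Q̇_C ≈ 401 kW

T_H = 502 °C → 502 + 273.15 = 775.15 K.
Since the cycle is reversible, η = 1 − T_C/T_H = 1 − 348.00/775.15 = 0.5511.
For a reversible cycle Q_C/Q_H = T_C/T_H, so Q_C = 893 × 348.00/775.15 = 401 kW.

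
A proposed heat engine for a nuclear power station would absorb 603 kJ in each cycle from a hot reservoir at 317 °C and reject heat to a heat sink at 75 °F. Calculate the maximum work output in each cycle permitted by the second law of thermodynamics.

T_H = 317 °C → 317 + 273.15 = 590.15 K.
T_C = 75 °F → (75 − 32) × 5/9 = 23.89 °C = 297.04 K.
The upper bound on efficiency is η_max = 1 − T_C/T_H = 1 − 297.04/590.15 = 0.4967.
W_max = η_max · Q_H = 0.4967 × 603 = 299 kJ.

W_max ≈ 299 kJ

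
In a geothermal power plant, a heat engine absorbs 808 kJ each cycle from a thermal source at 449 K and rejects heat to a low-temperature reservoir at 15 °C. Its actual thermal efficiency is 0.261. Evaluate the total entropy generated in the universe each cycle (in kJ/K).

T_C = 15 °C → 15 + 273.15 = 288.15 K.
W = η·Q_H = 0.261 × 808 = 210.9 kJ, so Q_C = Q_H − W = 597.1 kJ.
Reservoir entropy changes: ΔS_H = −Q_H/T_H = −808/449.00 = -1.800 kJ/K and ΔS_C = +Q_C/T_C = 597.1/288.15 = 2.072 kJ/K.
ΔS_univ = −Q_H/T_H + Q_C/T_C = 0.2727 kJ/K (> 0, since η = 0.261 < η_Carnot = 0.358).

ΔS_univ ≈ 0.2727 kJ/K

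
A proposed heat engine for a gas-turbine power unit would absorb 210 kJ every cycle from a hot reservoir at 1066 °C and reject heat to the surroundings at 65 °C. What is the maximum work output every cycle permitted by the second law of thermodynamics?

W_max ≈ 157.0 kJ

T_H = 1066 °C → 1066 + 273.15 = 1339.15 K.
T_C = 65 °C → 65 + 273.15 = 338.15 K.
By the Carnot theorem, η_max = 1 − T_C/T_H = 1 − 338.15/1339.15 = 0.7475.
W_max = η_max · Q_H = 0.7475 × 210 = 157.0 kJ.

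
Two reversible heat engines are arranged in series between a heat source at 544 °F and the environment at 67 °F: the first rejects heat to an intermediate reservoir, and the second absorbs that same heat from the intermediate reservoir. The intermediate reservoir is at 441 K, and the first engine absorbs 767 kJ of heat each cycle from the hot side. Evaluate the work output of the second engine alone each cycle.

T_H = 544 °F → (544 − 32) × 5/9 = 284.44 °C = 557.59 K.
T_C = 67 °F → (67 − 32) × 5/9 = 19.44 °C = 292.59 K.
Heat entering the second stage: Q_m = Q_H·(T_m/T_H) = 767 × 441.00/557.59 = 606.6 kJ.
Second-stage efficiency η₂ = 1 − T_C/T_m = 1 − 292.59/441.00 = 0.3365, so W₂ = η₂·Q_m = 204.1 kJ.

W₂ ≈ 204.1 kJ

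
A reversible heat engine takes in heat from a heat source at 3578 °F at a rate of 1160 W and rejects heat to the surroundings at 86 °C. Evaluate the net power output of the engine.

T_H = 3578 °F → (3578 − 32) × 5/9 = 1970.00 °C = 2243.15 K.
T_C = 86 °C → 86 + 273.15 = 359.15 K.
Since the cycle is reversible, η = 1 − T_C/T_H = 1 − 359.15/2243.15 = 0.8399.
W = η·Q_H = 0.8399 × 1160 = 974 W.

Ẇ ≈ 974 W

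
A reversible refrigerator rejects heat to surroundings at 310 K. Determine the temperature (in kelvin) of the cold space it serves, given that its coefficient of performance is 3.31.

T_C ≈ 238 K

COP_R = T_C/(T_H − T_C) ⇒ T_C = T_H·COP_R/(1 + COP_R) = 310.00 × 3.31/(1 + 3.31) = 238 K.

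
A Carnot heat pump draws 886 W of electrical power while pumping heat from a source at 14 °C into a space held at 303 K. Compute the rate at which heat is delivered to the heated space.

Q̇_H ≈ 16900 W

T_C = 14 °C → 14 + 273.15 = 287.15 K.
COP_HP = T_H/(T_H − T_C) = 303.00/15.85 = 19.1167.
Q_H = COP_HP · W = 19.1167 × 886 = 16900 W.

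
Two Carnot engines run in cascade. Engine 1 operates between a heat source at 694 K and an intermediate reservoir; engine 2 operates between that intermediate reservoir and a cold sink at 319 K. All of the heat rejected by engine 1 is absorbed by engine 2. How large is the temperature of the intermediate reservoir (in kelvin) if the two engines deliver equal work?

For reversible stages Q_m = Q_H·(T_m/T_H). Setting W₁ = Q_H(1 − T_m/T_H) equal to W₂ = Q_m(1 − T_C/T_m) = Q_H·(T_m − T_C)/T_H gives T_H − T_m = T_m − T_C, so T_m = (T_H + T_C)/2 = (694.00 + 319.00)/2 = 506 K.

T_m ≈ 506 K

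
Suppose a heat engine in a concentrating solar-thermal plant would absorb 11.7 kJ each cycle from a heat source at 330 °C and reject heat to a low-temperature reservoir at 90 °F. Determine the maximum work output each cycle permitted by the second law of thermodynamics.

W_max ≈ 5.78 kJ

T_H = 330 °C → 330 + 273.15 = 603.15 K.
T_C = 90 °F → (90 − 32) × 5/9 = 32.22 °C = 305.37 K.
The upper bound on efficiency is η_max = 1 − T_C/T_H = 1 − 305.37/603.15 = 0.4937.
W_max = η_max · Q_H = 0.4937 × 11.7 = 5.78 kJ.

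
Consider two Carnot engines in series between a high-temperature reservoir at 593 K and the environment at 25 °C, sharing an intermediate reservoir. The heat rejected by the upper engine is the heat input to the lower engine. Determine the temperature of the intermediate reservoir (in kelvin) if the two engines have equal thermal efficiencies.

T_C = 25 °C → 25 + 273.15 = 298.15 K.
Equal efficiencies require 1 − T_m/T_H = 1 − T_C/T_m, i.e. T_m/T_H = T_C/T_m, so T_m = √(T_H·T_C) = √(593.00 × 298.15) = 420 K.

T_m ≈ 420 K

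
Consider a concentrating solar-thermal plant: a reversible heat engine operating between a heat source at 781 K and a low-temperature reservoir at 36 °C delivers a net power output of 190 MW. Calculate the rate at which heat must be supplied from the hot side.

Q̇_H ≈ 314 MW

T_C = 36 °C → 36 + 273.15 = 309.15 K.
For a reversible engine, η = 1 − T_C/T_H = 1 − 309.15/781.00 = 0.6042.
Q_H = W/η = 190/0.6042 = 314 MW.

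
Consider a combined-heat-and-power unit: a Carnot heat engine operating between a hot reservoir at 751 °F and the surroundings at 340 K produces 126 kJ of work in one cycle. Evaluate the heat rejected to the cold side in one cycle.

Q_C ≈ 129 kJ

T_H = 751 °F → (751 − 32) × 5/9 = 399.44 °C = 672.59 K.
Carnot efficiency: η = 1 − T_C/T_H = 1 − 340.00/672.59 = 0.4945.
Since Q_C/Q_H = T_C/T_H and Q_H = W/η, Q_C = W·T_C/(T_H − T_C) = 126 × 340.00/332.59 = 129 kJ.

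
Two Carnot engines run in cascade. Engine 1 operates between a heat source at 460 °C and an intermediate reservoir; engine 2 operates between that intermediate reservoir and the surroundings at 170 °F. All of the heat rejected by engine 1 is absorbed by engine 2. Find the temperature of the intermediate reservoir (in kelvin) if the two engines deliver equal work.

T_m ≈ 541 K

T_H = 460 °C → 460 + 273.15 = 733.15 K.
T_C = 170 °F → (170 − 32) × 5/9 = 76.67 °C = 349.82 K.
For reversible stages Q_m = Q_H·(T_m/T_H). Setting W₁ = Q_H(1 − T_m/T_H) equal to W₂ = Q_m(1 − T_C/T_m) = Q_H·(T_m − T_C)/T_H gives T_H − T_m = T_m − T_C, so T_m = (T_H + T_C)/2 = (733.15 + 349.82)/2 = 541 K.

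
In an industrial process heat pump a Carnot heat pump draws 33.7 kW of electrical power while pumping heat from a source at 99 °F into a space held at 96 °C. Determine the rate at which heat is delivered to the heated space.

Q̇_H ≈ 212 kW

T_H = 96 °C → 96 + 273.15 = 369.15 K.
T_C = 99 °F → (99 − 32) × 5/9 = 37.22 °C = 310.37 K.
COP_HP = T_H/(T_H − T_C) = 369.15/58.78 = 6.2804.
Q_H = COP_HP · W = 6.2804 × 33.7 = 212 kW.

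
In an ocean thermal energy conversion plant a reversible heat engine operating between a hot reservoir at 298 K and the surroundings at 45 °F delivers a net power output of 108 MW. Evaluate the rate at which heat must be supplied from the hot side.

T_C = 45 °F → (45 − 32) × 5/9 = 7.22 °C = 280.37 K.
The Carnot efficiency is η = 1 − T_C/T_H = 1 − 280.37/298.00 = 0.0592.
Q_H = W/η = 108/0.0592 = 1830 MW.

Q̇_H ≈ 1830 MW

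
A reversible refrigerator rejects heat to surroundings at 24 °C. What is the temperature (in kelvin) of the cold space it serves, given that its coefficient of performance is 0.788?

T_C ≈ 131 K

T_H = 24 °C → 24 + 273.15 = 297.15 K.
COP_R = T_C/(T_H − T_C) ⇒ T_C = T_H·COP_R/(1 + COP_R) = 297.15 × 0.788/(1 + 0.788) = 131 K.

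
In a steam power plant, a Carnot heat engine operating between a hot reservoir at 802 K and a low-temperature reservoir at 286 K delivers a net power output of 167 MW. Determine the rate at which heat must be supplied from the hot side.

Q̇_H ≈ 260 MW

For a reversible engine, η = 1 − T_C/T_H = 1 − 286.00/802.00 = 0.6434.
Q_H = W/η = 167/0.6434 = 260 MW.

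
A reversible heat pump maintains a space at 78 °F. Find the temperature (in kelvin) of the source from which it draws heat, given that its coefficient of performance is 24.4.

T_C ≈ 286.5 K

T_H = 78 °F → (78 − 32) × 5/9 = 25.56 °C = 298.71 K.
COP_HP = T_H/(T_H − T_C) ⇒ T_C = T_H·(COP_HP − 1)/COP_HP = 298.71 × (24.4 − 1)/24.4 = 286.5 K.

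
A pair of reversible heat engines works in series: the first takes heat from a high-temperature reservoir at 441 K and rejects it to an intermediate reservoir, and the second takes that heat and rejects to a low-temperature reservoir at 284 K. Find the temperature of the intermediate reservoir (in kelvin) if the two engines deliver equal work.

For reversible stages Q_m = Q_H·(T_m/T_H). Setting W₁ = Q_H(1 − T_m/T_H) equal to W₂ = Q_m(1 − T_C/T_m) = Q_H·(T_m − T_C)/T_H gives T_H − T_m = T_m − T_C, so T_m = (T_H + T_C)/2 = (441.00 + 284.00)/2 = 362.5 K.

T_m ≈ 362.5 K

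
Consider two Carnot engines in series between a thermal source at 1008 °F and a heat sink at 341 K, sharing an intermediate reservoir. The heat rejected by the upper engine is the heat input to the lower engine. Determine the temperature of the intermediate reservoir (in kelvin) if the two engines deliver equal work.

T_m ≈ 578 K

T_H = 1008 °F → (1008 − 32) × 5/9 = 542.22 °C = 815.37 K.
For reversible stages Q_m = Q_H·(T_m/T_H). Setting W₁ = Q_H(1 − T_m/T_H) equal to W₂ = Q_m(1 − T_C/T_m) = Q_H·(T_m − T_C)/T_H gives T_H − T_m = T_m − T_C, so T_m = (T_H + T_C)/2 = (815.37 + 341.00)/2 = 578 K.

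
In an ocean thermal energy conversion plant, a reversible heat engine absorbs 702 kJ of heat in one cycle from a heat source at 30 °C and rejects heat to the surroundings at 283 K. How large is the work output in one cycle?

T_H = 30 °C → 30 + 273.15 = 303.15 K.
The Carnot efficiency is η = 1 − T_C/T_H = 1 − 283.00/303.15 = 0.0665.
W = η·Q_H = 0.0665 × 702 = 46.7 kJ.

W ≈ 46.7 kJ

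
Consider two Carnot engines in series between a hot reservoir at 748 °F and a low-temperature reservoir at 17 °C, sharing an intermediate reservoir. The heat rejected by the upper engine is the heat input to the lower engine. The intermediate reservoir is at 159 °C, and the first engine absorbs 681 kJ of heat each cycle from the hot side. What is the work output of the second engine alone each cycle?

W₂ ≈ 144.1 kJ

T_H = 748 °F → (748 − 32) × 5/9 = 397.78 °C = 670.93 K.
T_C = 17 °C → 17 + 273.15 = 290.15 K.
T_m = 159 °C → 159 + 273.15 = 432.15 K.
Heat entering the second stage: Q_m = Q_H·(T_m/T_H) = 681 × 432.15/670.93 = 438.6 kJ.
Second-stage efficiency η₂ = 1 − T_C/T_m = 1 − 290.15/432.15 = 0.3286, so W₂ = η₂·Q_m = 144.1 kJ.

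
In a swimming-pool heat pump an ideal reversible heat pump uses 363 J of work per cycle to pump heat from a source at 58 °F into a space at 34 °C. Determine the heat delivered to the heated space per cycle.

Q_H ≈ 5701 J

T_H = 34 °C → 34 + 273.15 = 307.15 K.
T_C = 58 °F → (58 − 32) × 5/9 = 14.44 °C = 287.59 K.
COP_HP = T_H/(T_H − T_C) = 307.15/19.56 = 15.7065.
Q_H = COP_HP · W = 15.7065 × 363 = 5701 J.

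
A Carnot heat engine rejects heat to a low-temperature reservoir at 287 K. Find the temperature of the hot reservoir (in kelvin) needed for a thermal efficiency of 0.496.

From η = 1 − T_C/T_H, solving for T_H gives T_H = T_C/(1 − η) = 287.00/(1 − 0.496) = 569 K.

T_H ≈ 569 K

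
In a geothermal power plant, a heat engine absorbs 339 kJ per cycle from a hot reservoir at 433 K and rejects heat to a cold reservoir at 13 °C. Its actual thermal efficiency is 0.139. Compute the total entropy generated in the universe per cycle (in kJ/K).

T_C = 13 °C → 13 + 273.15 = 286.15 K.
W = η·Q_H = 0.139 × 339 = 47.12 kJ, so Q_C = Q_H − W = 291.9 kJ.
The hot reservoir loses entropy Q_H/T_H = 339/433.00 = 0.7829 kJ/K; the cold reservoir gains Q_C/T_C = 291.9/286.15 = 1.020 kJ/K.
ΔS_univ = −Q_H/T_H + Q_C/T_C = 0.237 kJ/K (> 0, since η = 0.139 < η_Carnot = 0.339).

ΔS_univ ≈ 0.237 kJ/K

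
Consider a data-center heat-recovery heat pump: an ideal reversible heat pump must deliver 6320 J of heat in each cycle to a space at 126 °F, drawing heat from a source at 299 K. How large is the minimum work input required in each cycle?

T_H = 126 °F → (126 − 32) × 5/9 = 52.22 °C = 325.37 K.
Reversible heating COP: COP_HP = T_H/(T_H − T_C) = 325.37/26.37 = 12.3377.
W = Q_H/COP_HP = 6320/12.3377 = 512 J.

W_in ≈ 512 J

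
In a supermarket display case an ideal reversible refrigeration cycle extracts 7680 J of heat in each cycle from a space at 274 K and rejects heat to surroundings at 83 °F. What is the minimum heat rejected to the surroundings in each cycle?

Q_H ≈ 8450 J

T_H = 83 °F → (83 − 32) × 5/9 = 28.33 °C = 301.48 K.
For a reversible cycle Q_H/Q_C = T_H/T_C, so Q_H = Q_C·T_H/T_C = 7680 × 301.48/274.00 = 8450 J.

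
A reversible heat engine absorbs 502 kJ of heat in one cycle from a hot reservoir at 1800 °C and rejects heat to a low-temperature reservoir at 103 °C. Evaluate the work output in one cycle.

T_H = 1800 °C → 1800 + 273.15 = 2073.15 K.
T_C = 103 °C → 103 + 273.15 = 376.15 K.
η_rev = 1 − T_C/T_H = 1 − 376.15/2073.15 = 0.8186.
W = η·Q_H = 0.8186 × 502 = 410.9 kJ.

W ≈ 410.9 kJ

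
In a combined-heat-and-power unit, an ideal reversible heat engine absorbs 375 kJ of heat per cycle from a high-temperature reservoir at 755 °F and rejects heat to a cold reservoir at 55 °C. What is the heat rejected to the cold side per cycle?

T_H = 755 °F → (755 − 32) × 5/9 = 401.67 °C = 674.82 K.
T_C = 55 °C → 55 + 273.15 = 328.15 K.
For a reversible engine, η = 1 − T_C/T_H = 1 − 328.15/674.82 = 0.5137.
For a reversible cycle Q_C/Q_H = T_C/T_H, so Q_C = 375 × 328.15/674.82 = 182 kJ.

Q_C ≈ 182 kJ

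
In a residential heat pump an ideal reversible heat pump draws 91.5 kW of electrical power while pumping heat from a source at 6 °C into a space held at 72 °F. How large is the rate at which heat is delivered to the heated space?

Q̇_H ≈ 1666 kW

T_H = 72 °F → (72 − 32) × 5/9 = 22.22 °C = 295.37 K.
T_C = 6 °C → 6 + 273.15 = 279.15 K.
Reversible heating COP: COP_HP = T_H/(T_H − T_C) = 295.37/16.22 = 18.2079.
Q_H = COP_HP · W = 18.2079 × 91.5 = 1666 kW.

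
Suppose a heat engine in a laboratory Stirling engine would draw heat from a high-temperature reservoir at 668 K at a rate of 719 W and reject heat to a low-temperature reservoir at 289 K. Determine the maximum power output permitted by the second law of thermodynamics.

By the Carnot theorem, η_max = 1 − T_C/T_H = 1 − 289.00/668.00 = 0.5674.
W_max = η_max · Q_H = 0.5674 × 719 = 408 W.

Ẇ_max ≈ 408 W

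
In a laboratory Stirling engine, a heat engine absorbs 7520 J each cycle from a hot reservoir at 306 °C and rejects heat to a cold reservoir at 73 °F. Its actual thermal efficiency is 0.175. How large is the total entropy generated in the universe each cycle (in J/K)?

T_H = 306 °C → 306 + 273.15 = 579.15 K.
T_C = 73 °F → (73 − 32) × 5/9 = 22.78 °C = 295.93 K.
W = η·Q_H = 0.175 × 7520 = 1316 J, so Q_C = Q_H − W = 6204 J.
Reservoir entropy changes: ΔS_H = −Q_H/T_H = −7520/579.15 = -12.98 J/K and ΔS_C = +Q_C/T_C = 6204/295.93 = 20.96 J/K.
ΔS_univ = −Q_H/T_H + Q_C/T_C = 7.98 J/K (> 0, since η = 0.175 < η_Carnot = 0.489).

ΔS_univ ≈ 7.98 J/K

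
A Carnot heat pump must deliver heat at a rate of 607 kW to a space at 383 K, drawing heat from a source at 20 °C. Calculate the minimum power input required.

Ẇ_in ≈ 142 kW

T_C = 20 °C → 20 + 273.15 = 293.15 K.
Reversible heating COP: COP_HP = T_H/(T_H − T_C) = 383.00/89.85 = 4.2627.
W = Q_H/COP_HP = 607/4.2627 = 142 kW.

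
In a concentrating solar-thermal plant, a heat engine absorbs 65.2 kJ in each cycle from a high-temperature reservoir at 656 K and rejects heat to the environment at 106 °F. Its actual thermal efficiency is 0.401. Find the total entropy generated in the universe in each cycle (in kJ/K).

ΔS_univ ≈ 0.0249 kJ/K

T_C = 106 °F → (106 − 32) × 5/9 = 41.11 °C = 314.26 K.
W = η·Q_H = 0.401 × 65.2 = 26.15 kJ, so Q_C = Q_H − W = 39.05 kJ.
The hot reservoir loses entropy Q_H/T_H = 65.2/656.00 = 0.09939 kJ/K; the cold reservoir gains Q_C/T_C = 39.05/314.26 = 0.1243 kJ/K.
ΔS_univ = −Q_H/T_H + Q_C/T_C = 0.0249 kJ/K (> 0, since η = 0.401 < η_Carnot = 0.521).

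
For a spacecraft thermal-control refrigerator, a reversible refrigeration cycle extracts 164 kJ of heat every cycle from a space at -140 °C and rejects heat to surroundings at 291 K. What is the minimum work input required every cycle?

T_C = -140 °C → -140 + 273.15 = 133.15 K.
COP_R = T_C/(T_H − T_C) = 133.15/157.85 = 0.8435.
W = Q_C/COP_R = 164/0.8435 = 194 kJ.

W_in ≈ 194 kJ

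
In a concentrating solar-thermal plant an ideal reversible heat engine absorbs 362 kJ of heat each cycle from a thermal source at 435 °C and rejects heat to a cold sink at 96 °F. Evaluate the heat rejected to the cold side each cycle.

T_H = 435 °C → 435 + 273.15 = 708.15 K.
T_C = 96 °F → (96 − 32) × 5/9 = 35.56 °C = 308.71 K.
η_rev = 1 − T_C/T_H = 1 − 308.71/708.15 = 0.5641.
For a reversible cycle Q_C/Q_H = T_C/T_H, so Q_C = 362 × 308.71/708.15 = 158 kJ.

Q_C ≈ 158 kJ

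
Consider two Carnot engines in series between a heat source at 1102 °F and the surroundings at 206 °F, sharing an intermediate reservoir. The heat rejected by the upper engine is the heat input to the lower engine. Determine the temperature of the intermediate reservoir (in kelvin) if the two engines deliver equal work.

T_H = 1102 °F → (1102 − 32) × 5/9 = 594.44 °C = 867.59 K.
T_C = 206 °F → (206 − 32) × 5/9 = 96.67 °C = 369.82 K.
For reversible stages Q_m = Q_H·(T_m/T_H). Setting W₁ = Q_H(1 − T_m/T_H) equal to W₂ = Q_m(1 − T_C/T_m) = Q_H·(T_m − T_C)/T_H gives T_H − T_m = T_m − T_C, so T_m = (T_H + T_C)/2 = (867.59 + 369.82)/2 = 619 K.

T_m ≈ 619 K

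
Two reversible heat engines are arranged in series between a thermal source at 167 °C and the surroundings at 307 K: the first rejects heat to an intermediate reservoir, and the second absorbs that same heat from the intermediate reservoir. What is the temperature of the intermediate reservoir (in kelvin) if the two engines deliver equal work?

T_H = 167 °C → 167 + 273.15 = 440.15 K.
For reversible stages Q_m = Q_H·(T_m/T_H). Setting W₁ = Q_H(1 − T_m/T_H) equal to W₂ = Q_m(1 − T_C/T_m) = Q_H·(T_m − T_C)/T_H gives T_H − T_m = T_m − T_C, so T_m = (T_H + T_C)/2 = (440.15 + 307.00)/2 = 373.6 K.

T_m ≈ 373.6 K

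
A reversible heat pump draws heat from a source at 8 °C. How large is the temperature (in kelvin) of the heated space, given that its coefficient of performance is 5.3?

T_H ≈ 347 K

T_C = 8 °C → 8 + 273.15 = 281.15 K.
COP_HP = T_H/(T_H − T_C) ⇒ T_H = T_C·COP_HP/(COP_HP − 1) = 281.15 × 5.3/(5.3 − 1) = 347 K.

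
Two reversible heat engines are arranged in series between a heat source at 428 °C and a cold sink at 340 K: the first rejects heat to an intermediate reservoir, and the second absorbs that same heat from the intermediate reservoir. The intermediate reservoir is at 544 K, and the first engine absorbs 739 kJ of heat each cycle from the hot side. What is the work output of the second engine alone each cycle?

T_H = 428 °C → 428 + 273.15 = 701.15 K.
Heat entering the second stage: Q_m = Q_H·(T_m/T_H) = 739 × 544.00/701.15 = 573 kJ.
Second-stage efficiency η₂ = 1 − T_C/T_m = 1 − 340.00/544.00 = 0.3750, so W₂ = η₂·Q_m = 215 kJ.

W₂ ≈ 215 kJ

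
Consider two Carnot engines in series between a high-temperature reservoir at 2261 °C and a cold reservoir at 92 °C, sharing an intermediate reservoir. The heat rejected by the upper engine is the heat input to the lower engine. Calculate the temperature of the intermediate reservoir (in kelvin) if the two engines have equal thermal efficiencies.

T_H = 2261 °C → 2261 + 273.15 = 2534.15 K.
T_C = 92 °C → 92 + 273.15 = 365.15 K.
Equal efficiencies require 1 − T_m/T_H = 1 − T_C/T_m, i.e. T_m/T_H = T_C/T_m, so T_m = √(T_H·T_C) = √(2534.15 × 365.15) = 961.9 K.

T_m ≈ 961.9 K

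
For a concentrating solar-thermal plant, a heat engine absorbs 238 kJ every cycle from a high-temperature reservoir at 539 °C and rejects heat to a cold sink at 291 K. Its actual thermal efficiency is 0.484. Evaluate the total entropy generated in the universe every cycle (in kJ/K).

ΔS_univ ≈ 0.1290 kJ/K

T_H = 539 °C → 539 + 273.15 = 812.15 K.
W = η·Q_H = 0.484 × 238 = 115.2 kJ, so Q_C = Q_H − W = 122.8 kJ.
Entropy balance on the reservoirs: −Q_H/T_H = -0.2930 kJ/K, +Q_C/T_C = 0.4220 kJ/K.
ΔS_univ = −Q_H/T_H + Q_C/T_C = 0.1290 kJ/K (> 0, since η = 0.484 < η_Carnot = 0.642).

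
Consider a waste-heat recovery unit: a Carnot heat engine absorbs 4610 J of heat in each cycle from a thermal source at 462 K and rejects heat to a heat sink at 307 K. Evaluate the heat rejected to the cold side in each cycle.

Q_C ≈ 3060 J

The Carnot efficiency is η = 1 − T_C/T_H = 1 − 307.00/462.00 = 0.3355.
For a reversible cycle Q_C/Q_H = T_C/T_H, so Q_C = 4610 × 307.00/462.00 = 3060 J.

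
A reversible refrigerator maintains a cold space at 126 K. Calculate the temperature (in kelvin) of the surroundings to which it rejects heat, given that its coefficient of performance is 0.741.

COP_R = T_C/(T_H − T_C) ⇒ T_H = T_C·(1 + 1/COP_R) = 126.00 × (1 + 1/0.741) = 296.0 K.

T_H ≈ 296.0 K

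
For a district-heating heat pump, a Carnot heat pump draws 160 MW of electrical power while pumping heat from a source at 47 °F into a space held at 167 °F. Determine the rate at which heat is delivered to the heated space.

T_H = 167 °F → (167 − 32) × 5/9 = 75.00 °C = 348.15 K.
T_C = 47 °F → (47 − 32) × 5/9 = 8.33 °C = 281.48 K.
For a reversible heat pump, COP_HP = T_H/(T_H − T_C) = 348.15/66.67 = 5.2222.
Q_H = COP_HP · W = 5.2222 × 160 = 835.6 MW.

Q̇_H ≈ 835.6 MW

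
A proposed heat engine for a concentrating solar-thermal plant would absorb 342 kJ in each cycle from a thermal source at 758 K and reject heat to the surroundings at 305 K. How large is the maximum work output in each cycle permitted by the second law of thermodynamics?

No engine can exceed the Carnot limit: η_max = 1 − T_C/T_H = 1 − 305.00/758.00 = 0.5976.
W_max = η_max · Q_H = 0.5976 × 342 = 204 kJ.

W_max ≈ 204 kJ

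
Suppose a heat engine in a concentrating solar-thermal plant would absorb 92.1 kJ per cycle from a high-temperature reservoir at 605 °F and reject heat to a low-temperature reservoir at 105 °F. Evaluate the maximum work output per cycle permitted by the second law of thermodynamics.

W_max ≈ 43.25 kJ

T_H = 605 °F → (605 − 32) × 5/9 = 318.33 °C = 591.48 K.
T_C = 105 °F → (105 − 32) × 5/9 = 40.56 °C = 313.71 K.
The upper bound on efficiency is η_max = 1 − T_C/T_H = 1 − 313.71/591.48 = 0.4696.
W_max = η_max · Q_H = 0.4696 × 92.1 = 43.25 kJ.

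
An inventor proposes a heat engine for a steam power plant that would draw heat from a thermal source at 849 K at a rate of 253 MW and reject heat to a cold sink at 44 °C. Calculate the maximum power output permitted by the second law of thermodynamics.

T_C = 44 °C → 44 + 273.15 = 317.15 K.
The upper bound on efficiency is η_max = 1 − T_C/T_H = 1 − 317.15/849.00 = 0.6264.
W_max = η_max · Q_H = 0.6264 × 253 = 158 MW.

Ẇ_max ≈ 158 MW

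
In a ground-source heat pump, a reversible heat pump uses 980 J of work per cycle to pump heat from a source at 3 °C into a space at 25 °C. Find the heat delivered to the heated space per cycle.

T_H = 25 °C → 25 + 273.15 = 298.15 K.
T_C = 3 °C → 3 + 273.15 = 276.15 K.
Reversible heating COP: COP_HP = T_H/(T_H − T_C) = 298.15/22.00 = 13.5523.
Q_H = COP_HP · W = 13.5523 × 980 = 13300 J.

Q_H ≈ 13300 J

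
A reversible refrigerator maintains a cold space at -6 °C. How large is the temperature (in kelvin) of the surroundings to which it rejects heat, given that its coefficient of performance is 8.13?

T_H ≈ 300 K

T_C = -6 °C → -6 + 273.15 = 267.15 K.
COP_R = T_C/(T_H − T_C) ⇒ T_H = T_C·(1 + 1/COP_R) = 267.15 × (1 + 1/8.13) = 300 K.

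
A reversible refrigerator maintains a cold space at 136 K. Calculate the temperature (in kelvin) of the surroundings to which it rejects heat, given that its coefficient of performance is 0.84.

T_H ≈ 298 K

COP_R = T_C/(T_H − T_C) ⇒ T_H = T_C·(1 + 1/COP_R) = 136.00 × (1 + 1/0.84) = 298 K.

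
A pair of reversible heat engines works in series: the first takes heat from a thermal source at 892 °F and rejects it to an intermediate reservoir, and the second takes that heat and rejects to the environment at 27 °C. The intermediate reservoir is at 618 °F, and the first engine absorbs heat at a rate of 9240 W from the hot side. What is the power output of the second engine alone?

Ẇ₂ ≈ 3674 W

T_H = 892 °F → (892 − 32) × 5/9 = 477.78 °C = 750.93 K.
T_C = 27 °C → 27 + 273.15 = 300.15 K.
T_m = 618 °F → (618 − 32) × 5/9 = 325.56 °C = 598.71 K.
Heat entering the second stage: Q_m = Q_H·(T_m/T_H) = 9240 × 598.71/750.93 = 7367 W.
Second-stage efficiency η₂ = 1 − T_C/T_m = 1 − 300.15/598.71 = 0.4987, so W₂ = η₂·Q_m = 3674 W.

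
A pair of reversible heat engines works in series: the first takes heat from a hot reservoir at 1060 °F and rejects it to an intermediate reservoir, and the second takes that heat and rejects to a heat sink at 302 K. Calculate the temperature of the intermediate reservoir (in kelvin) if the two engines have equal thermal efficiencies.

T_m ≈ 505 K

T_H = 1060 °F → (1060 − 32) × 5/9 = 571.11 °C = 844.26 K.
Equal efficiencies require 1 − T_m/T_H = 1 − T_C/T_m, i.e. T_m/T_H = T_C/T_m, so T_m = √(T_H·T_C) = √(844.26 × 302.00) = 505 K.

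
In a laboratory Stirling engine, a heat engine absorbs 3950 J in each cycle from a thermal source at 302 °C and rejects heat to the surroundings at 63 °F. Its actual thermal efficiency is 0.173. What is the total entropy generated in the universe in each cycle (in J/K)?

T_H = 302 °C → 302 + 273.15 = 575.15 K.
T_C = 63 °F → (63 − 32) × 5/9 = 17.22 °C = 290.37 K.
W = η·Q_H = 0.173 × 3950 = 683.3 J, so Q_C = Q_H − W = 3267 J.
The hot reservoir loses entropy Q_H/T_H = 3950/575.15 = 6.868 J/K; the cold reservoir gains Q_C/T_C = 3267/290.37 = 11.25 J/K.
ΔS_univ = −Q_H/T_H + Q_C/T_C = 4.38 J/K (> 0, since η = 0.173 < η_Carnot = 0.495).

ΔS_univ ≈ 4.38 J/K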